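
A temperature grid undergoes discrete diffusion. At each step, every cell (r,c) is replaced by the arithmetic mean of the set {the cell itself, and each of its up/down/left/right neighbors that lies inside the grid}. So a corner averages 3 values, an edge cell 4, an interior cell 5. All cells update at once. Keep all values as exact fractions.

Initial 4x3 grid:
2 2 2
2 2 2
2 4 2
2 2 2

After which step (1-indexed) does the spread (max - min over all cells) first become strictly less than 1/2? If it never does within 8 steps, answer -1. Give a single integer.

Step 1: max=5/2, min=2, spread=1/2
Step 2: max=123/50, min=2, spread=23/50
  -> spread < 1/2 first at step 2
Step 3: max=5611/2400, min=413/200, spread=131/480
Step 4: max=49751/21600, min=7591/3600, spread=841/4320
Step 5: max=19822051/8640000, min=1533373/720000, spread=56863/345600
Step 6: max=177054341/77760000, min=13949543/6480000, spread=386393/3110400
Step 7: max=70601723131/31104000000, min=5604358813/2592000000, spread=26795339/248832000
Step 8: max=4216295714129/1866240000000, min=338126149667/155520000000, spread=254051069/2985984000

Answer: 2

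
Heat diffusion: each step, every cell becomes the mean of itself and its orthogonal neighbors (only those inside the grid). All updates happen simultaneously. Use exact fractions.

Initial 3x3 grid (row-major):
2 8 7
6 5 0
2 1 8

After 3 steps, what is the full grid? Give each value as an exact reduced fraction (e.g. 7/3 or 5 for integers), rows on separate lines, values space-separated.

Answer: 1993/432 6997/1440 115/24
12179/2880 5083/1200 67/15
533/144 233/60 47/12

Derivation:
After step 1:
  16/3 11/2 5
  15/4 4 5
  3 4 3
After step 2:
  175/36 119/24 31/6
  193/48 89/20 17/4
  43/12 7/2 4
After step 3:
  1993/432 6997/1440 115/24
  12179/2880 5083/1200 67/15
  533/144 233/60 47/12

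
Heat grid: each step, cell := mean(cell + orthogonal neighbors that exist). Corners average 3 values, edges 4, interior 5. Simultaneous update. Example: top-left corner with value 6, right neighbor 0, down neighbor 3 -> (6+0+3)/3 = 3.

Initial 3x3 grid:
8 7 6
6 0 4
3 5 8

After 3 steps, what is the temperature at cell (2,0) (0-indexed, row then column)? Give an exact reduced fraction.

Step 1: cell (2,0) = 14/3
Step 2: cell (2,0) = 155/36
Step 3: cell (2,0) = 10129/2160
Full grid after step 3:
  1939/360 74513/14400 11359/2160
  69713/14400 622/125 34919/7200
  10129/2160 4093/900 5207/1080

Answer: 10129/2160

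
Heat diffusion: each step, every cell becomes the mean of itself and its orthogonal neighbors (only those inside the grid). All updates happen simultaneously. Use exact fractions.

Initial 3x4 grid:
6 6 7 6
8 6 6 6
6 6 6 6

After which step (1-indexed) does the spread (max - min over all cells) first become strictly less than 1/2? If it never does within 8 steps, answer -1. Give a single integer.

Step 1: max=20/3, min=6, spread=2/3
Step 2: max=787/120, min=6, spread=67/120
Step 3: max=874/135, min=1091/180, spread=223/540
  -> spread < 1/2 first at step 3
Step 4: max=415681/64800, min=32953/5400, spread=4049/12960
Step 5: max=24850409/3888000, min=662129/108000, spread=202753/777600
Step 6: max=1484533351/233280000, min=59848999/9720000, spread=385259/1866240
Step 7: max=88818959909/13996800000, min=3601785091/583200000, spread=95044709/559872000
Step 8: max=5315424336031/839808000000, min=24075315341/3888000000, spread=921249779/6718464000

Answer: 3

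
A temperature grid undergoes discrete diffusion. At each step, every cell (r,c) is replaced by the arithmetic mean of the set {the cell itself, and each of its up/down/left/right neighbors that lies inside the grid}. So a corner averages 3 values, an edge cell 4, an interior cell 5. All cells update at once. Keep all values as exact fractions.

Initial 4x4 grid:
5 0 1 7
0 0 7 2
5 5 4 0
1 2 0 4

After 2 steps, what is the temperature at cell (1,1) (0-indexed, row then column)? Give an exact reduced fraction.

Step 1: cell (1,1) = 12/5
Step 2: cell (1,1) = 62/25
Full grid after step 2:
  17/9 559/240 683/240 133/36
  559/240 62/25 323/100 379/120
  667/240 271/100 71/25 331/120
  89/36 311/120 271/120 19/9

Answer: 62/25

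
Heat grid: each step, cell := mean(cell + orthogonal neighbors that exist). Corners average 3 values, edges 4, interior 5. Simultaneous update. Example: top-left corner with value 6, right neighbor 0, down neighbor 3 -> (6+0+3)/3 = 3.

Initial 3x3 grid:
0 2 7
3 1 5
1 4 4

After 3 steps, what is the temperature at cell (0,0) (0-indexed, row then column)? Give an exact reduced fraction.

Step 1: cell (0,0) = 5/3
Step 2: cell (0,0) = 65/36
Step 3: cell (0,0) = 995/432
Full grid after step 3:
  995/432 4057/1440 1559/432
  6329/2880 1799/600 1141/320
  1067/432 1399/480 1567/432

Answer: 995/432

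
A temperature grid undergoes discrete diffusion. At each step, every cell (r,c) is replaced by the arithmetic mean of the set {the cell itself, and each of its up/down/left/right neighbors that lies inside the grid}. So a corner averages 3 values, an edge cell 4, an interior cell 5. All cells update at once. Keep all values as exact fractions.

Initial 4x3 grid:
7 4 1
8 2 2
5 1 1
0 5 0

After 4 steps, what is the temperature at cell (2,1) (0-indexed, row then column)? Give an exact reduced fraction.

Answer: 493217/180000

Derivation:
Step 1: cell (2,1) = 14/5
Step 2: cell (2,1) = 61/25
Step 3: cell (2,1) = 4139/1500
Step 4: cell (2,1) = 493217/180000
Full grid after step 4:
  269747/64800 1548683/432000 192497/64800
  104593/27000 589867/180000 282247/108000
  11306/3375 493217/180000 81389/36000
  187757/64800 1073713/432000 44269/21600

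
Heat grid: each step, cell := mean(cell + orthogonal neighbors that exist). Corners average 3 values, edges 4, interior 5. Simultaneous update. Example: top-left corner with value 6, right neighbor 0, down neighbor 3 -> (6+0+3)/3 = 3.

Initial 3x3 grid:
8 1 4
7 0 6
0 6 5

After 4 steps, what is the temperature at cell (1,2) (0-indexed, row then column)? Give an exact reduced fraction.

Step 1: cell (1,2) = 15/4
Step 2: cell (1,2) = 205/48
Step 3: cell (1,2) = 2215/576
Step 4: cell (1,2) = 138713/34560
Full grid after step 4:
  5131/1296 46141/11520 2509/648
  139933/34560 9341/2400 138713/34560
  10181/2592 46471/11520 10243/2592

Answer: 138713/34560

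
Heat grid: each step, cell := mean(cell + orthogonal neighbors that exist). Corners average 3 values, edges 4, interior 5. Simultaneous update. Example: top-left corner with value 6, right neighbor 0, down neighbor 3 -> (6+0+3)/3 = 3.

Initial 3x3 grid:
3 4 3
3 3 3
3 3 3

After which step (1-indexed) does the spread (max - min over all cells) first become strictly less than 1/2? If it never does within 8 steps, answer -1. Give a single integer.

Answer: 1

Derivation:
Step 1: max=10/3, min=3, spread=1/3
  -> spread < 1/2 first at step 1
Step 2: max=787/240, min=3, spread=67/240
Step 3: max=6917/2160, min=607/200, spread=1807/10800
Step 4: max=2749963/864000, min=16561/5400, spread=33401/288000
Step 5: max=24557933/7776000, min=1663391/540000, spread=3025513/38880000
Step 6: max=9796126867/3110400000, min=89155949/28800000, spread=53531/995328
Step 7: max=585904925849/186624000000, min=24119116051/7776000000, spread=450953/11943936
Step 8: max=35101223560603/11197440000000, min=2900368610519/933120000000, spread=3799043/143327232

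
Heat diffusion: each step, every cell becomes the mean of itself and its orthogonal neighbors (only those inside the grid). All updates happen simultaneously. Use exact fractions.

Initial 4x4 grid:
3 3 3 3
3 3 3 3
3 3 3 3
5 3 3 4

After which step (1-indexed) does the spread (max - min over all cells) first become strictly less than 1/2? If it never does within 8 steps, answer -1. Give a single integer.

Step 1: max=11/3, min=3, spread=2/3
Step 2: max=32/9, min=3, spread=5/9
Step 3: max=1469/432, min=3, spread=173/432
  -> spread < 1/2 first at step 3
Step 4: max=43367/12960, min=226/75, spread=21571/64800
Step 5: max=1281653/388800, min=54553/18000, spread=516541/1944000
Step 6: max=38106443/11664000, min=2192231/720000, spread=405047/1822500
Step 7: max=1134556781/349920000, min=118850321/38880000, spread=16225973/87480000
Step 8: max=33848483147/10497600000, min=238600889/77760000, spread=409340783/2624400000

Answer: 3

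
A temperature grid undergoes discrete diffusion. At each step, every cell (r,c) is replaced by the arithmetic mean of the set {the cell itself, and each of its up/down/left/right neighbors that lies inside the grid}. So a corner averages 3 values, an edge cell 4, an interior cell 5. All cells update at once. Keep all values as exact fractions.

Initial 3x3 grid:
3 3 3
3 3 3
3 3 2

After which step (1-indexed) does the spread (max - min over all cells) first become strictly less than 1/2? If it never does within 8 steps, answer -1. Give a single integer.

Step 1: max=3, min=8/3, spread=1/3
  -> spread < 1/2 first at step 1
Step 2: max=3, min=49/18, spread=5/18
Step 3: max=3, min=607/216, spread=41/216
Step 4: max=1069/360, min=36749/12960, spread=347/2592
Step 5: max=10643/3600, min=2225863/777600, spread=2921/31104
Step 6: max=1270517/432000, min=134139461/46656000, spread=24611/373248
Step 7: max=28503259/9720000, min=8079357967/2799360000, spread=207329/4478976
Step 8: max=1516398401/518400000, min=485854847549/167961600000, spread=1746635/53747712

Answer: 1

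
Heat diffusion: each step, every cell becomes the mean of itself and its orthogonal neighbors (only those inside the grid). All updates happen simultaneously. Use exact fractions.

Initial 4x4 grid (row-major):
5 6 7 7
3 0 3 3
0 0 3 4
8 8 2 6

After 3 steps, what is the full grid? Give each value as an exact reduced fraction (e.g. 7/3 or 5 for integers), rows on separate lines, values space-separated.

Answer: 1981/540 28243/7200 1291/288 5141/1080
22693/7200 2489/750 11297/3000 1207/288
941/288 2443/750 3467/1000 9301/2400
2063/540 1091/288 9401/2400 473/120

Derivation:
After step 1:
  14/3 9/2 23/4 17/3
  2 12/5 16/5 17/4
  11/4 11/5 12/5 4
  16/3 9/2 19/4 4
After step 2:
  67/18 1039/240 1147/240 47/9
  709/240 143/50 18/5 1027/240
  737/240 57/20 331/100 293/80
  151/36 1007/240 313/80 17/4
After step 3:
  1981/540 28243/7200 1291/288 5141/1080
  22693/7200 2489/750 11297/3000 1207/288
  941/288 2443/750 3467/1000 9301/2400
  2063/540 1091/288 9401/2400 473/120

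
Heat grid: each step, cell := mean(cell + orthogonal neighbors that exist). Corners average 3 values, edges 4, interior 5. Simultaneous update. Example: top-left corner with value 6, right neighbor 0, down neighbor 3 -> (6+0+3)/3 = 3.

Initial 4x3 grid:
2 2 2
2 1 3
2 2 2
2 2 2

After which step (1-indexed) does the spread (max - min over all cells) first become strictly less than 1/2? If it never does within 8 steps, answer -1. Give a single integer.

Answer: 2

Derivation:
Step 1: max=7/3, min=7/4, spread=7/12
Step 2: max=103/48, min=11/6, spread=5/16
  -> spread < 1/2 first at step 2
Step 3: max=223/108, min=4511/2400, spread=4001/21600
Step 4: max=439241/216000, min=9193/4800, spread=6389/54000
Step 5: max=34028/16875, min=116119/60000, spread=1753/21600
Step 6: max=77965483/38880000, min=302983307/155520000, spread=71029/1244160
Step 7: max=1941492413/972000000, min=7612152527/3888000000, spread=410179/10368000
Step 8: max=278979613423/139968000000, min=1098788580067/559872000000, spread=45679663/1492992000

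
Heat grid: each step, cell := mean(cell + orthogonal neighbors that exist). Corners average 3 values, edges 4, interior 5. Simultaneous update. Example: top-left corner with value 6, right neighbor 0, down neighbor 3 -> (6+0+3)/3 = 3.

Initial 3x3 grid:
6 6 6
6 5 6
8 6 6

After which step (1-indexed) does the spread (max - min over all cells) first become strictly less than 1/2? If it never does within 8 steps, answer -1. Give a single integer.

Answer: 3

Derivation:
Step 1: max=20/3, min=23/4, spread=11/12
Step 2: max=115/18, min=35/6, spread=5/9
Step 3: max=6749/1080, min=2113/360, spread=41/108
  -> spread < 1/2 first at step 3
Step 4: max=399883/64800, min=127511/21600, spread=347/1296
Step 5: max=23823101/3888000, min=7697617/1296000, spread=2921/15552
Step 6: max=1422255547/233280000, min=463830599/77760000, spread=24611/186624
Step 7: max=85058255309/13996800000, min=27920816353/4665600000, spread=207329/2239488
Step 8: max=5091608335723/839808000000, min=1679008663991/279936000000, spread=1746635/26873856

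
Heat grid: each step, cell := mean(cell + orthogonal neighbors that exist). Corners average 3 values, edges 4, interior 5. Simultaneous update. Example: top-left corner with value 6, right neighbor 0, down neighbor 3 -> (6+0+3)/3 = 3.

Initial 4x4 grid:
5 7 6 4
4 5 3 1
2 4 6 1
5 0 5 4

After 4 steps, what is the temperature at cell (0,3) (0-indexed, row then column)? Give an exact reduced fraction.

Step 1: cell (0,3) = 11/3
Step 2: cell (0,3) = 131/36
Step 3: cell (0,3) = 2083/540
Step 4: cell (0,3) = 15811/4050
Full grid after step 4:
  151051/32400 993311/216000 918607/216000 15811/4050
  930251/216000 380509/90000 89153/22500 792697/216000
  807899/216000 169403/45000 325693/90000 745673/216000
  56327/16200 749489/216000 750113/216000 109627/32400

Answer: 15811/4050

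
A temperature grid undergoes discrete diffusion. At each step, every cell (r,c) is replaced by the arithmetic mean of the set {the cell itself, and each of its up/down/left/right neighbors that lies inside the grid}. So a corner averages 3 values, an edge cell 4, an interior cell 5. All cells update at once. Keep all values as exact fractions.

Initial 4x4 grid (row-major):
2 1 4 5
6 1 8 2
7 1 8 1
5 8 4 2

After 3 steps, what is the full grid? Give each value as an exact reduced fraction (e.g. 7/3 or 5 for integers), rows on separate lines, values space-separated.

After step 1:
  3 2 9/2 11/3
  4 17/5 23/5 4
  19/4 5 22/5 13/4
  20/3 9/2 11/2 7/3
After step 2:
  3 129/40 443/120 73/18
  303/80 19/5 209/50 931/240
  245/48 441/100 91/20 839/240
  191/36 65/12 251/60 133/36
After step 3:
  267/80 823/240 13637/3600 8371/2160
  1883/480 7761/2000 24121/6000 28099/7200
  33493/7200 27937/6000 24983/6000 5623/1440
  2279/432 2173/450 803/180 8189/2160

Answer: 267/80 823/240 13637/3600 8371/2160
1883/480 7761/2000 24121/6000 28099/7200
33493/7200 27937/6000 24983/6000 5623/1440
2279/432 2173/450 803/180 8189/2160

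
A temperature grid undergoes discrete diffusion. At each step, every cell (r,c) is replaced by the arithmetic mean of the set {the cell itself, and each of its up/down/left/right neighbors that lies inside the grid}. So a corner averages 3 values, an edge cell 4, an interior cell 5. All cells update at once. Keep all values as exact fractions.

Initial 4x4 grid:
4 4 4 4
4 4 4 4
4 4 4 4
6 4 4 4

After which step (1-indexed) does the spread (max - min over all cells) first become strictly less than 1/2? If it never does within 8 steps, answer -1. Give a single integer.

Step 1: max=14/3, min=4, spread=2/3
Step 2: max=41/9, min=4, spread=5/9
Step 3: max=473/108, min=4, spread=41/108
  -> spread < 1/2 first at step 3
Step 4: max=14003/3240, min=4, spread=1043/3240
Step 5: max=414353/97200, min=4, spread=25553/97200
Step 6: max=12335459/2916000, min=36079/9000, spread=645863/2916000
Step 7: max=367561691/87480000, min=240971/60000, spread=16225973/87480000
Step 8: max=10975077983/2624400000, min=108701/27000, spread=409340783/2624400000

Answer: 3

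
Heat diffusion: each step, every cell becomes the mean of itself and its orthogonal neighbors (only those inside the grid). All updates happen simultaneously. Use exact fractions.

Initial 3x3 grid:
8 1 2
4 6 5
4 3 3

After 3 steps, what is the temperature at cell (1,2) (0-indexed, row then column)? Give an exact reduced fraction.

Answer: 6917/1800

Derivation:
Step 1: cell (1,2) = 4
Step 2: cell (1,2) = 53/15
Step 3: cell (1,2) = 6917/1800
Full grid after step 3:
  9203/2160 19687/4800 7873/2160
  10631/2400 23657/6000 6917/1800
  4499/1080 7367/1800 2017/540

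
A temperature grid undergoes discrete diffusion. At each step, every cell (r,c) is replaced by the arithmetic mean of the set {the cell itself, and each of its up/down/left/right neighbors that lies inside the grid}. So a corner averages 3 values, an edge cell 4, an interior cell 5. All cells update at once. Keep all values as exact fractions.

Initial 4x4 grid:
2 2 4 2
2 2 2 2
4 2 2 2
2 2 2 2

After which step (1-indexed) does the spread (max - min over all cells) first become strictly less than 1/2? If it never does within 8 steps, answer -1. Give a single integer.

Step 1: max=8/3, min=2, spread=2/3
Step 2: max=151/60, min=2, spread=31/60
Step 3: max=1291/540, min=2, spread=211/540
  -> spread < 1/2 first at step 3
Step 4: max=25343/10800, min=466/225, spread=119/432
Step 5: max=139517/60000, min=7066/3375, spread=125093/540000
Step 6: max=5642449/2430000, min=95971/45000, spread=92003/486000
Step 7: max=33690857/14580000, min=653603/303750, spread=2317913/14580000
Step 8: max=5044578757/2187000000, min=791959357/364500000, spread=58564523/437400000

Answer: 3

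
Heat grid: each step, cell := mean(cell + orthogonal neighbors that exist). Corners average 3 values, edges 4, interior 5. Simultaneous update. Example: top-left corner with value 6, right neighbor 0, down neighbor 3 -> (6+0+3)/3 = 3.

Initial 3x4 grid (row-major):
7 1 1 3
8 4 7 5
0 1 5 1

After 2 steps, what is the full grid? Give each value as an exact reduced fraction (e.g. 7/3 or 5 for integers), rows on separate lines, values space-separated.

Answer: 40/9 947/240 273/80 10/3
1037/240 191/50 191/50 113/30
41/12 33/10 211/60 67/18

Derivation:
After step 1:
  16/3 13/4 3 3
  19/4 21/5 22/5 4
  3 5/2 7/2 11/3
After step 2:
  40/9 947/240 273/80 10/3
  1037/240 191/50 191/50 113/30
  41/12 33/10 211/60 67/18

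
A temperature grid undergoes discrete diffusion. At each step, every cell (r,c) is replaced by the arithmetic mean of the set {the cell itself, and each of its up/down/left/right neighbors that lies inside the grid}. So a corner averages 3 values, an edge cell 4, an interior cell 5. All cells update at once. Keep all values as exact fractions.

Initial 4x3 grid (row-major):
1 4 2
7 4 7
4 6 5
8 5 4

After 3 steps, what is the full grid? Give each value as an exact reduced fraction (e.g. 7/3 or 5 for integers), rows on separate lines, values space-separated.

Answer: 763/180 57403/14400 9371/2160
3611/800 1802/375 16237/3600
38899/7200 7553/1500 9331/1800
733/135 79183/14400 11083/2160

Derivation:
After step 1:
  4 11/4 13/3
  4 28/5 9/2
  25/4 24/5 11/2
  17/3 23/4 14/3
After step 2:
  43/12 1001/240 139/36
  397/80 433/100 299/60
  1243/240 279/50 73/15
  53/9 1253/240 191/36
After step 3:
  763/180 57403/14400 9371/2160
  3611/800 1802/375 16237/3600
  38899/7200 7553/1500 9331/1800
  733/135 79183/14400 11083/2160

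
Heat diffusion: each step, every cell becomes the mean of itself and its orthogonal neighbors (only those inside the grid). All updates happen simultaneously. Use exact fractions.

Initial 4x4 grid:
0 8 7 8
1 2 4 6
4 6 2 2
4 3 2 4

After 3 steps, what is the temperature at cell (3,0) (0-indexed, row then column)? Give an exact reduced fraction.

Step 1: cell (3,0) = 11/3
Step 2: cell (3,0) = 67/18
Step 3: cell (3,0) = 923/270
Full grid after step 3:
  143/40 833/200 1051/200 223/40
  3863/1200 3923/1000 4423/1000 5831/1200
  12329/3600 5149/1500 5527/1500 13409/3600
  923/270 12479/3600 11579/3600 869/270

Answer: 923/270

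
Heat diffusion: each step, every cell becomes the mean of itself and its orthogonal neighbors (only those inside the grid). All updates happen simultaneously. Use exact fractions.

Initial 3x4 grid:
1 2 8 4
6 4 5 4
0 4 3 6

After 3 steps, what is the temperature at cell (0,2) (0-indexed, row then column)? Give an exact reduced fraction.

Step 1: cell (0,2) = 19/4
Step 2: cell (0,2) = 559/120
Step 3: cell (0,2) = 3263/720
Full grid after step 3:
  833/240 77/20 3263/720 10373/2160
  9419/2880 2303/600 2617/600 13591/2880
  1793/540 5179/1440 6091/1440 2417/540

Answer: 3263/720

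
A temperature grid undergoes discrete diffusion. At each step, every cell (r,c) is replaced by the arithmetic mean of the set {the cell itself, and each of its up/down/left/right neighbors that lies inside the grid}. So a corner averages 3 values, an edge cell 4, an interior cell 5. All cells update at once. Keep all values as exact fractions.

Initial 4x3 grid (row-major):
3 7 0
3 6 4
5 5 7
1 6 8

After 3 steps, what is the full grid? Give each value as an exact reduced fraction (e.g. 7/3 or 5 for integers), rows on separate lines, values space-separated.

Answer: 1831/432 5123/1200 1865/432
31523/7200 2297/500 34423/7200
3577/800 633/125 12931/2400
3361/720 6203/1200 459/80

Derivation:
After step 1:
  13/3 4 11/3
  17/4 5 17/4
  7/2 29/5 6
  4 5 7
After step 2:
  151/36 17/4 143/36
  205/48 233/50 227/48
  351/80 253/50 461/80
  25/6 109/20 6
After step 3:
  1831/432 5123/1200 1865/432
  31523/7200 2297/500 34423/7200
  3577/800 633/125 12931/2400
  3361/720 6203/1200 459/80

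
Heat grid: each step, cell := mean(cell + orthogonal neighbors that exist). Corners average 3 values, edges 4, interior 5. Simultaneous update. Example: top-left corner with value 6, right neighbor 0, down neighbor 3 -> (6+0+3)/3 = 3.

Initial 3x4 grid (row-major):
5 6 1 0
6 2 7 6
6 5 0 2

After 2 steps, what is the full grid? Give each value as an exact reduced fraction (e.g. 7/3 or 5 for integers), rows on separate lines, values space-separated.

After step 1:
  17/3 7/2 7/2 7/3
  19/4 26/5 16/5 15/4
  17/3 13/4 7/2 8/3
After step 2:
  167/36 67/15 47/15 115/36
  1277/240 199/50 383/100 239/80
  41/9 1057/240 757/240 119/36

Answer: 167/36 67/15 47/15 115/36
1277/240 199/50 383/100 239/80
41/9 1057/240 757/240 119/36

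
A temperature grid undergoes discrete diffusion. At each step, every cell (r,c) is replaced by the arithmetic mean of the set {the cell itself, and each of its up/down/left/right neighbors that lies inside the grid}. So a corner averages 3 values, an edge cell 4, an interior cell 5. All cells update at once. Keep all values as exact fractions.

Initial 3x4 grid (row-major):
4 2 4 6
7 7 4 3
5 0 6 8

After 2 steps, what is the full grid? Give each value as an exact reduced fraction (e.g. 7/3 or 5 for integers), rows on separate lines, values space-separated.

After step 1:
  13/3 17/4 4 13/3
  23/4 4 24/5 21/4
  4 9/2 9/2 17/3
After step 2:
  43/9 199/48 1043/240 163/36
  217/48 233/50 451/100 401/80
  19/4 17/4 73/15 185/36

Answer: 43/9 199/48 1043/240 163/36
217/48 233/50 451/100 401/80
19/4 17/4 73/15 185/36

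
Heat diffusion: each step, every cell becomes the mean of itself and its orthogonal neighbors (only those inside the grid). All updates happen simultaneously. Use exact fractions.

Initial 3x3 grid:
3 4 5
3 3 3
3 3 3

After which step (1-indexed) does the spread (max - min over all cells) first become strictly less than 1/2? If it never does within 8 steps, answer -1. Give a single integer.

Step 1: max=4, min=3, spread=1
Step 2: max=15/4, min=3, spread=3/4
Step 3: max=2579/720, min=551/180, spread=25/48
Step 4: max=150953/43200, min=16891/5400, spread=211/576
  -> spread < 1/2 first at step 4
Step 5: max=2966297/864000, min=25409/8000, spread=1777/6912
Step 6: max=527878177/155520000, min=7809493/2430000, spread=14971/82944
Step 7: max=31413470419/9331200000, min=7557771511/2332800000, spread=126121/995328
Step 8: max=624751302131/186624000000, min=76018719407/23328000000, spread=1062499/11943936

Answer: 4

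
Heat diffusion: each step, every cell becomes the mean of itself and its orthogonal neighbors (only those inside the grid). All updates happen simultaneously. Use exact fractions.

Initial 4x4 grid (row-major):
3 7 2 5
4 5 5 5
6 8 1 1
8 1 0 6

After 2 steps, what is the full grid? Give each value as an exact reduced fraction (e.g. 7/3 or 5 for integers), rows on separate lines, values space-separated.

Answer: 161/36 73/15 83/20 17/4
161/30 447/100 423/100 297/80
101/20 19/4 321/100 151/48
21/4 309/80 139/48 91/36

Derivation:
After step 1:
  14/3 17/4 19/4 4
  9/2 29/5 18/5 4
  13/2 21/5 3 13/4
  5 17/4 2 7/3
After step 2:
  161/36 73/15 83/20 17/4
  161/30 447/100 423/100 297/80
  101/20 19/4 321/100 151/48
  21/4 309/80 139/48 91/36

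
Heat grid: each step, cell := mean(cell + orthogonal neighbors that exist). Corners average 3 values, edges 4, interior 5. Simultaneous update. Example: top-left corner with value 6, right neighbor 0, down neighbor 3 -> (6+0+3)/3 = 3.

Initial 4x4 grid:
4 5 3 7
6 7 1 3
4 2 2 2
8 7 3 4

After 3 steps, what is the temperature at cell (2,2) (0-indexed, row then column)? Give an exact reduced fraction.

Answer: 1697/500

Derivation:
Step 1: cell (2,2) = 2
Step 2: cell (2,2) = 327/100
Step 3: cell (2,2) = 1697/500
Full grid after step 3:
  287/60 10751/2400 28349/7200 8147/2160
  11681/2400 529/125 22097/6000 1499/450
  35411/7200 5263/1200 1697/500 949/300
  11249/2160 8099/1800 2243/600 19/6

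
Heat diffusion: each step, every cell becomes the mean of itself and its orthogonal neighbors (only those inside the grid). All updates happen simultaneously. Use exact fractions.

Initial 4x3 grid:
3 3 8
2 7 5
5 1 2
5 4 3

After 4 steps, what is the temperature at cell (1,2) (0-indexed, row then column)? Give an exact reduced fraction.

Step 1: cell (1,2) = 11/2
Step 2: cell (1,2) = 1031/240
Step 3: cell (1,2) = 32219/7200
Step 4: cell (1,2) = 898943/216000
Full grid after step 4:
  536663/129600 1224409/288000 588613/129600
  417659/108000 499081/120000 898943/216000
  412019/108000 1328543/360000 92407/24000
  468803/129600 3144907/864000 151351/43200

Answer: 898943/216000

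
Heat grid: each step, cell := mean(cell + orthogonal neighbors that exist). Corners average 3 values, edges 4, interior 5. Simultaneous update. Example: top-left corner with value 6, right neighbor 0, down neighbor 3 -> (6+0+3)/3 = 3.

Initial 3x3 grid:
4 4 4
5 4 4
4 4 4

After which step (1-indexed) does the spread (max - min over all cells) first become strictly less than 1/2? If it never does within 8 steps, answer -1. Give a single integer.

Answer: 1

Derivation:
Step 1: max=13/3, min=4, spread=1/3
  -> spread < 1/2 first at step 1
Step 2: max=1027/240, min=4, spread=67/240
Step 3: max=9077/2160, min=807/200, spread=1807/10800
Step 4: max=3613963/864000, min=21961/5400, spread=33401/288000
Step 5: max=32333933/7776000, min=2203391/540000, spread=3025513/38880000
Step 6: max=12906526867/3110400000, min=117955949/28800000, spread=53531/995328
Step 7: max=772528925849/186624000000, min=31895116051/7776000000, spread=450953/11943936
Step 8: max=46298663560603/11197440000000, min=3833488610519/933120000000, spread=3799043/143327232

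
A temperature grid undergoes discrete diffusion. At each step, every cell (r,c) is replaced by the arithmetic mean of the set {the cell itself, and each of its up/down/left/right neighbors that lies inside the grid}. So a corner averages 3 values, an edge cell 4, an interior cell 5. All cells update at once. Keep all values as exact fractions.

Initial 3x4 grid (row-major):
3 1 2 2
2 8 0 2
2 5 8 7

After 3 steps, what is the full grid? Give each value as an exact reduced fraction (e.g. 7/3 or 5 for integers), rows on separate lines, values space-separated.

Answer: 1027/360 7379/2400 2083/800 199/72
5711/1600 6797/2000 22411/6000 47939/14400
1367/360 10529/2400 30697/7200 949/216

Derivation:
After step 1:
  2 7/2 5/4 2
  15/4 16/5 4 11/4
  3 23/4 5 17/3
After step 2:
  37/12 199/80 43/16 2
  239/80 101/25 81/25 173/48
  25/6 339/80 245/48 161/36
After step 3:
  1027/360 7379/2400 2083/800 199/72
  5711/1600 6797/2000 22411/6000 47939/14400
  1367/360 10529/2400 30697/7200 949/216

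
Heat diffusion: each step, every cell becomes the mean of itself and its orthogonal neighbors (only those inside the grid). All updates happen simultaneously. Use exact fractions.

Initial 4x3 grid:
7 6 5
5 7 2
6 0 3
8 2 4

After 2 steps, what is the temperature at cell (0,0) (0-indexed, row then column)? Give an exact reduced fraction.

Answer: 37/6

Derivation:
Step 1: cell (0,0) = 6
Step 2: cell (0,0) = 37/6
Full grid after step 2:
  37/6 247/48 89/18
  21/4 487/100 89/24
  299/60 181/50 131/40
  163/36 463/120 35/12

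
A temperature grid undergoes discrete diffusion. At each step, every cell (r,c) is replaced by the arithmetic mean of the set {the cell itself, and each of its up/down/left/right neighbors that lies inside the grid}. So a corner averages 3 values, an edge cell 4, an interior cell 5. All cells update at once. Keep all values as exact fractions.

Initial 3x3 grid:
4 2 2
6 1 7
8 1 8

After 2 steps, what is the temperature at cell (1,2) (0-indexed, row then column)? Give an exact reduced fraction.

Step 1: cell (1,2) = 9/2
Step 2: cell (1,2) = 169/40
Full grid after step 2:
  11/3 799/240 125/36
  343/80 97/25 169/40
  19/4 547/120 43/9

Answer: 169/40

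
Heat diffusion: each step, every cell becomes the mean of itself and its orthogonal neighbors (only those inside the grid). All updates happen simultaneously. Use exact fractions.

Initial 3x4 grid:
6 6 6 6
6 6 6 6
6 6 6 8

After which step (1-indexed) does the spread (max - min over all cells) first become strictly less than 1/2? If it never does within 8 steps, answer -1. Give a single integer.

Answer: 3

Derivation:
Step 1: max=20/3, min=6, spread=2/3
Step 2: max=59/9, min=6, spread=5/9
Step 3: max=689/108, min=6, spread=41/108
  -> spread < 1/2 first at step 3
Step 4: max=81977/12960, min=6, spread=4217/12960
Step 5: max=4874749/777600, min=21679/3600, spread=38417/155520
Step 6: max=291136211/46656000, min=434597/72000, spread=1903471/9331200
Step 7: max=17397149089/2799360000, min=13075759/2160000, spread=18038617/111974400
Step 8: max=1041037782851/167961600000, min=1179326759/194400000, spread=883978523/6718464000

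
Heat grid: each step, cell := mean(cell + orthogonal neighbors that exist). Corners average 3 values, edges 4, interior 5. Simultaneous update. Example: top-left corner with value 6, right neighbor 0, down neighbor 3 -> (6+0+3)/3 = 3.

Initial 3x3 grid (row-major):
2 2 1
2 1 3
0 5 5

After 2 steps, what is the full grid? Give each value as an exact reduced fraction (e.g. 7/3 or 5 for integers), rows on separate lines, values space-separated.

Answer: 19/12 81/40 2
491/240 53/25 343/120
19/9 721/240 115/36

Derivation:
After step 1:
  2 3/2 2
  5/4 13/5 5/2
  7/3 11/4 13/3
After step 2:
  19/12 81/40 2
  491/240 53/25 343/120
  19/9 721/240 115/36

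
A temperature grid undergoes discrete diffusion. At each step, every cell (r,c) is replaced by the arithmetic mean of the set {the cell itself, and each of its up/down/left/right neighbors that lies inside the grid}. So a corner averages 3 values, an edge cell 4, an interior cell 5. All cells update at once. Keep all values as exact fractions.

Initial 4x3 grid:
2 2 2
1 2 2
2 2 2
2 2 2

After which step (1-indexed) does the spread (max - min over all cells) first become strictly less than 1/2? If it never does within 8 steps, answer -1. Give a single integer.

Answer: 1

Derivation:
Step 1: max=2, min=5/3, spread=1/3
  -> spread < 1/2 first at step 1
Step 2: max=2, min=209/120, spread=31/120
Step 3: max=2, min=1949/1080, spread=211/1080
Step 4: max=3553/1800, min=199103/108000, spread=14077/108000
Step 5: max=212317/108000, min=1803593/972000, spread=5363/48600
Step 6: max=117131/60000, min=54579191/29160000, spread=93859/1166400
Step 7: max=189063533/97200000, min=3288925519/1749600000, spread=4568723/69984000
Step 8: max=5650381111/2916000000, min=198171564371/104976000000, spread=8387449/167961600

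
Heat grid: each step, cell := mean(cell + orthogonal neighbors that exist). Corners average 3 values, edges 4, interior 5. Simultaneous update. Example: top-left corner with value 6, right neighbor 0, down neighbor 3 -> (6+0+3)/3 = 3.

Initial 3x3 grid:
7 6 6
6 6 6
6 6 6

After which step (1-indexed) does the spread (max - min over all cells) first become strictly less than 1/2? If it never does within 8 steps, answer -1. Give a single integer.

Step 1: max=19/3, min=6, spread=1/3
  -> spread < 1/2 first at step 1
Step 2: max=113/18, min=6, spread=5/18
Step 3: max=1337/216, min=6, spread=41/216
Step 4: max=79891/12960, min=2171/360, spread=347/2592
Step 5: max=4772537/777600, min=21757/3600, spread=2921/31104
Step 6: max=285764539/46656000, min=2617483/432000, spread=24611/373248
Step 7: max=17114882033/2799360000, min=58976741/9720000, spread=207329/4478976
Step 8: max=1025799552451/167961600000, min=3149201599/518400000, spread=1746635/53747712

Answer: 1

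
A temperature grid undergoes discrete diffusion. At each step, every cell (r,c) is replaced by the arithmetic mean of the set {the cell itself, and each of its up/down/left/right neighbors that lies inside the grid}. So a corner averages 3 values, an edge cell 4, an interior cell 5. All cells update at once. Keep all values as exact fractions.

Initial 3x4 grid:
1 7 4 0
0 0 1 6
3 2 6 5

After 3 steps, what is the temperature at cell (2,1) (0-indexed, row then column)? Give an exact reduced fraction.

Answer: 18979/7200

Derivation:
Step 1: cell (2,1) = 11/4
Step 2: cell (2,1) = 119/48
Step 3: cell (2,1) = 18979/7200
Full grid after step 3:
  121/54 2363/900 10747/3600 913/270
  3731/1800 14867/6000 6509/2000 4199/1200
  881/432 18979/7200 24019/7200 8449/2160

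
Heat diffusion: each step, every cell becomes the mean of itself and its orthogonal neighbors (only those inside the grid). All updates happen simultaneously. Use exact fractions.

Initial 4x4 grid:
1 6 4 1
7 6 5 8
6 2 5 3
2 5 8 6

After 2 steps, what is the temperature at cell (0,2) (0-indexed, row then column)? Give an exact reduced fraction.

Step 1: cell (0,2) = 4
Step 2: cell (0,2) = 1091/240
Full grid after step 2:
  167/36 1087/240 1091/240 151/36
  1147/240 497/100 473/100 1181/240
  1103/240 231/50 53/10 1201/240
  77/18 1163/240 1231/240 103/18

Answer: 1091/240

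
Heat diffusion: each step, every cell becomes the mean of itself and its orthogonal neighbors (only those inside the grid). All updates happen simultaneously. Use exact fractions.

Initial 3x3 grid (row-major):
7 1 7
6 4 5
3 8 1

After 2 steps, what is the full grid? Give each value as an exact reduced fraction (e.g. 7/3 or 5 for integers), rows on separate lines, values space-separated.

After step 1:
  14/3 19/4 13/3
  5 24/5 17/4
  17/3 4 14/3
After step 2:
  173/36 371/80 40/9
  151/30 114/25 361/80
  44/9 287/60 155/36

Answer: 173/36 371/80 40/9
151/30 114/25 361/80
44/9 287/60 155/36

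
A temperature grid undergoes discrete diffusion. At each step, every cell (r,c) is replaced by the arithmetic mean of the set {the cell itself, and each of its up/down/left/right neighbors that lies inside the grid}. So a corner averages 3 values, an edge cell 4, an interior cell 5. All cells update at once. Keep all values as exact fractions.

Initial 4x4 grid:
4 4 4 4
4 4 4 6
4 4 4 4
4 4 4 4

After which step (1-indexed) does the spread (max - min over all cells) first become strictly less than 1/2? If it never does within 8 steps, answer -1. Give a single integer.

Answer: 3

Derivation:
Step 1: max=14/3, min=4, spread=2/3
Step 2: max=271/60, min=4, spread=31/60
Step 3: max=2371/540, min=4, spread=211/540
  -> spread < 1/2 first at step 3
Step 4: max=232843/54000, min=4, spread=16843/54000
Step 5: max=2082643/486000, min=18079/4500, spread=130111/486000
Step 6: max=61962367/14580000, min=1087159/270000, spread=3255781/14580000
Step 7: max=1849953691/437400000, min=1091107/270000, spread=82360351/437400000
Step 8: max=55239316891/13122000000, min=196906441/48600000, spread=2074577821/13122000000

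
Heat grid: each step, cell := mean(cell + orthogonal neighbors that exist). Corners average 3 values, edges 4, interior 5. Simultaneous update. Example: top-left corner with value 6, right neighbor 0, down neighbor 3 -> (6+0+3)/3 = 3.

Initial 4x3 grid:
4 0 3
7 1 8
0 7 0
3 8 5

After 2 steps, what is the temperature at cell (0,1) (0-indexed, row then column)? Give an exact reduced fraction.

Step 1: cell (0,1) = 2
Step 2: cell (0,1) = 209/60
Full grid after step 2:
  26/9 209/60 26/9
  931/240 79/25 61/15
  847/240 114/25 233/60
  41/9 339/80 181/36

Answer: 209/60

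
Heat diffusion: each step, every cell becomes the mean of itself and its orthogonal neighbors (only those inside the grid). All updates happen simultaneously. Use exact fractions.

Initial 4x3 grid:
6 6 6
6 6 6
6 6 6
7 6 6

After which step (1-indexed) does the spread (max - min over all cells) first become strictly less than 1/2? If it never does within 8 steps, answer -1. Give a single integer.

Step 1: max=19/3, min=6, spread=1/3
  -> spread < 1/2 first at step 1
Step 2: max=113/18, min=6, spread=5/18
Step 3: max=1337/216, min=6, spread=41/216
Step 4: max=159737/25920, min=6, spread=4217/25920
Step 5: max=9540349/1555200, min=43279/7200, spread=38417/311040
Step 6: max=571072211/93312000, min=866597/144000, spread=1903471/18662400
Step 7: max=34193309089/5598720000, min=26035759/4320000, spread=18038617/223948800
Step 8: max=2048807382851/335923200000, min=2345726759/388800000, spread=883978523/13436928000

Answer: 1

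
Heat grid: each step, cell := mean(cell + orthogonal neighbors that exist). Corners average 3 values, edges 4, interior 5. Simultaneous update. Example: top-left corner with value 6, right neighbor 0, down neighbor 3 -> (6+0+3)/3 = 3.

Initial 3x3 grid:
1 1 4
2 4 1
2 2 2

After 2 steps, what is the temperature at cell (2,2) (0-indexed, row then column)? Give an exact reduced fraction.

Step 1: cell (2,2) = 5/3
Step 2: cell (2,2) = 83/36
Full grid after step 2:
  73/36 47/24 29/12
  91/48 12/5 101/48
  9/4 49/24 83/36

Answer: 83/36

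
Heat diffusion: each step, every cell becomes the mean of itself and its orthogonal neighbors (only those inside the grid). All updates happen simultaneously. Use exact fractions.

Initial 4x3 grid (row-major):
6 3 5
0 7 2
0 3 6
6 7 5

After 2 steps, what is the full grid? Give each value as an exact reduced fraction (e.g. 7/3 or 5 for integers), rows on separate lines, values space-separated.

After step 1:
  3 21/4 10/3
  13/4 3 5
  9/4 23/5 4
  13/3 21/4 6
After step 2:
  23/6 175/48 163/36
  23/8 211/50 23/6
  433/120 191/50 49/10
  71/18 1211/240 61/12

Answer: 23/6 175/48 163/36
23/8 211/50 23/6
433/120 191/50 49/10
71/18 1211/240 61/12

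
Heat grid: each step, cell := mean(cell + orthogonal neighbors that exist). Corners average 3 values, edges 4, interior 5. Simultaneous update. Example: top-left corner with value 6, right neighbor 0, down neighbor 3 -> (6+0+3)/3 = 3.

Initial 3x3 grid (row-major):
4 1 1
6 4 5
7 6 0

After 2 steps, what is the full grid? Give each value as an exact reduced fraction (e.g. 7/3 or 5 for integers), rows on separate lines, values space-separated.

Answer: 137/36 129/40 22/9
393/80 189/50 129/40
95/18 373/80 125/36

Derivation:
After step 1:
  11/3 5/2 7/3
  21/4 22/5 5/2
  19/3 17/4 11/3
After step 2:
  137/36 129/40 22/9
  393/80 189/50 129/40
  95/18 373/80 125/36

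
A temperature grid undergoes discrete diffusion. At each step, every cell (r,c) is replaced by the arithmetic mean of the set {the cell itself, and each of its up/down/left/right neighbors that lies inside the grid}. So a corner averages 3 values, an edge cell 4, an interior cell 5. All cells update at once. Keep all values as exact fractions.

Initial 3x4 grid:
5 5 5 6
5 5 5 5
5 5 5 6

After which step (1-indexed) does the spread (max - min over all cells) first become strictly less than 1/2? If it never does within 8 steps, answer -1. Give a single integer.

Step 1: max=11/2, min=5, spread=1/2
Step 2: max=193/36, min=5, spread=13/36
  -> spread < 1/2 first at step 2
Step 3: max=7637/1440, min=5, spread=437/1440
Step 4: max=17023/3240, min=1447/288, spread=2977/12960
Step 5: max=27135821/5184000, min=11329/2250, spread=206761/1036800
Step 6: max=1621008679/311040000, min=3638147/720000, spread=1973167/12441600
Step 7: max=97030408661/18662400000, min=164058761/32400000, spread=101302493/746496000
Step 8: max=5807517595999/1119744000000, min=39465341171/7776000000, spread=996067739/8957952000

Answer: 2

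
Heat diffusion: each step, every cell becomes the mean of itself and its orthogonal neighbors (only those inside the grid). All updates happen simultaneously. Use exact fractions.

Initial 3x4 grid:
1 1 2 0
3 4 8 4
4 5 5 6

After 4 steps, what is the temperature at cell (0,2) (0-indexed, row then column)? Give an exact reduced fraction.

Answer: 26793/8000

Derivation:
Step 1: cell (0,2) = 11/4
Step 2: cell (0,2) = 227/80
Step 3: cell (0,2) = 2597/800
Step 4: cell (0,2) = 26793/8000
Full grid after step 4:
  189523/64800 675571/216000 26793/8000 19319/5400
  732361/216000 651223/180000 29927/7500 194603/48000
  41183/10800 16749/4000 160631/36000 98851/21600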